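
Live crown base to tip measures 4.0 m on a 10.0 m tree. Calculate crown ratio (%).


Formula: Crown Ratio = (Crown Length / Total Height) * 100
CR = (4.0 m / 10.0 m) * 100
CR = 0.4 * 100 = 40.0%

40.0


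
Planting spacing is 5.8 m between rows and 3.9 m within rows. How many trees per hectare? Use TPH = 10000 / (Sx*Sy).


Formula: TPH = 10000 m^2/ha / (spacing_x * spacing_y)
Area per tree = 5.8 m * 3.9 m = 22.62 m^2
TPH = 10000 / 22.62 = 442 trees/ha

442


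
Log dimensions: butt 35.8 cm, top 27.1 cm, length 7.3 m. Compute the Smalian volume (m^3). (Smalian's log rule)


Smalian: V = (A1 + A2)/2 * L,  A = pi*(D/200)^2
A1 = pi*(35.8/200)^2 = 0.10066 m^2
A2 = pi*(27.1/200)^2 = 0.05768 m^2
V = (0.10066+0.05768)/2*7.3 = 0.5779 m^3

0.5779


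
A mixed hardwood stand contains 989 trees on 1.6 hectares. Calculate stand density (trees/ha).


Formula: Stand Density = N_trees / Area_ha
Density = 989 trees / 1.6 ha
Density = 618 trees/ha

618


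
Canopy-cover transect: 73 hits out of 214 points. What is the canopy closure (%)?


Formula: Canopy closure = covered points / total points * 100
Closure = 73 / 214 * 100
Closure = 0.3411 * 100 = 34.1%

34.1


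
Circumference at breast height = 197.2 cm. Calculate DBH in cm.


Formula: DBH = C / pi
DBH = 197.2 / pi
pi = 3.14159...
DBH = 62.8 cm

62.8


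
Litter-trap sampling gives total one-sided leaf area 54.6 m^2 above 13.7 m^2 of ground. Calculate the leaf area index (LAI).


Formula: LAI = total leaf area / ground area  (dimensionless)
LAI = 54.6 m^2 / 13.7 m^2
LAI = 3.99

3.99


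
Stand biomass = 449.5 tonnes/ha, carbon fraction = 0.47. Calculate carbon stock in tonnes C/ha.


Formula: Carbon Stock = Biomass * Carbon Fraction
C = 449.5 t/ha * 0.47
C = 211.3 t C/ha

211.3


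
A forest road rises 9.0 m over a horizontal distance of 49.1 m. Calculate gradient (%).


Formula: Gradient = rise / run * 100
Gradient = 9.0 / 49.1 * 100 = 18.3%

18.3


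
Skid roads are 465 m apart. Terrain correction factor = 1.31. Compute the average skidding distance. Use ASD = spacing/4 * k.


Formula: ASD = (spacing / 4) * correction
Uncorrected distance = spacing / 4 = 465 / 4 = 116.25 m
ASD = 116.25 * 1.31 = 152 m

152


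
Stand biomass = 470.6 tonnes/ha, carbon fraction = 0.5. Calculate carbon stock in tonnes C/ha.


Formula: Carbon Stock = Biomass * Carbon Fraction
C = 470.6 t/ha * 0.5
C = 235.3 t C/ha

235.3


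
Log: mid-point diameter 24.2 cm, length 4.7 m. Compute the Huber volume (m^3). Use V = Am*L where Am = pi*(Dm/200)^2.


Huber: V = Am * L,  Am = pi*(Dm/200)^2
Am = pi*(24.2/200)^2 = 0.045996 m^2
V = 0.045996*4.7 = 0.2162 m^3

0.2162


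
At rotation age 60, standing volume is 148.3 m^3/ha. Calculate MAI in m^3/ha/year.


Formula: MAI = Total Volume / Stand Age
MAI = 148.3 m^3/ha / 60 years
MAI = 2.47 m^3/ha/year

2.47


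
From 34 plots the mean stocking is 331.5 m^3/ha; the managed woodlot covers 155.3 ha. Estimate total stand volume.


Formula: Total Volume = Mean Volume per ha * Total Area
Total Volume = 331.5 m^3/ha * 155.3 ha
Total Volume = 51482 m^3

51482


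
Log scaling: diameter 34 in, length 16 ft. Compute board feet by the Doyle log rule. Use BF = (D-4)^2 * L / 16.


Doyle: BF = (D - 4)^2 * L / 16
Adjusted diameter = 34 - 4 = 30 in
(D-4)^2 = 30^2 = 900
BF = 900 * 16 / 16 = 900 BF

900


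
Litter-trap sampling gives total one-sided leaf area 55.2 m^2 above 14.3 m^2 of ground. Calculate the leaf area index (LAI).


Formula: LAI = total leaf area / ground area  (dimensionless)
LAI = 55.2 m^2 / 14.3 m^2
LAI = 3.86

3.86


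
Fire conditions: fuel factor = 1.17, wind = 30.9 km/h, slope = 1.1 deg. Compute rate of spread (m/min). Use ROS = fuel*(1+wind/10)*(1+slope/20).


Formula: ROS = fuel * (1 + wind/10) * (1 + slope/20)
Wind factor = 1 + 30.9/10 = 4.09
Slope factor = 1 + 1.1/20 = 1.055
ROS = 1.17 * 4.09 * 1.055 = 5.05 m/min

5.05


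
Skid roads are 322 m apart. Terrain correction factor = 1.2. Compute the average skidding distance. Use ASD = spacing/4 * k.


Formula: ASD = (spacing / 4) * correction
Uncorrected distance = spacing / 4 = 322 / 4 = 80.5 m
ASD = 80.5 * 1.2 = 97 m

97


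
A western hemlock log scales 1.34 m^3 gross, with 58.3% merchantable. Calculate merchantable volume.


Formula: MV = V_total * (merchantable_pct / 100)
Merchantable fraction = 58.3% / 100 = 0.583
MV = 1.34 m^3 * 0.583 = 0.781 m^3

0.781


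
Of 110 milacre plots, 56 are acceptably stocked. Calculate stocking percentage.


Formula: Stocking % = stocked plots / total plots * 100
Stocking = 56 / 110 * 100
Stocking = 0.5091 * 100 = 50.9%

50.9


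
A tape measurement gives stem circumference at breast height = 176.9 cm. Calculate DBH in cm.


Formula: DBH = C / pi
DBH = 176.9 / pi
pi = 3.14159...
DBH = 56.3 cm

56.3


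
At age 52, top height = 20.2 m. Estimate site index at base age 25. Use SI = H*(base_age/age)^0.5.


Formula: SI = H_dom * (base_age / age)^0.5
Age ratio = 25 / 52 = 0.48077
sqrt(age_ratio) = 0.69338
SI = 20.2 * 0.69338 = 14.0 m

14.0


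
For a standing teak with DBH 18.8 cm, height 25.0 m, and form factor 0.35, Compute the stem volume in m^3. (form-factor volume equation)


Formula: V = pi * (DBH/200)^2 * H * ff
Radius = DBH/200 = 18.8/200 = 0.094 m
Radius^2 = 0.094^2 = 0.008836 m^2
V = pi * 0.008836 * 25.0 * 0.35
V = 0.243 m^3

0.243


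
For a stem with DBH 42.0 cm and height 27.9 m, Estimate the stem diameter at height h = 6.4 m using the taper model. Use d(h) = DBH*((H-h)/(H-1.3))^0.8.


Taper: d(h) = DBH * ((H - h) / (H - 1.3))^0.8
Numerator = H - h = 27.9 - 6.4 = 21.5 m
Denominator = H - 1.3 = 27.9 - 1.3 = 26.6 m
Ratio = 21.5 / 26.6 = 0.80827
d = 42.0 * 0.80827^0.8 = 35.4 cm

35.4


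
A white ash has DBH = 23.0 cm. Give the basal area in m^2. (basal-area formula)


Formula: BA = pi * (DBH/2)^2 / 10000  (cm^2 to m^2)
Radius = DBH/2 = 23.0/2 = 11.5 cm
BA = pi * 11.5^2 / 10000
   = 415.4756 cm^2 / 10000
   = 0.0415 m^2

0.0415


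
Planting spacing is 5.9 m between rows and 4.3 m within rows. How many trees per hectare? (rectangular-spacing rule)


Formula: TPH = 10000 m^2/ha / (spacing_x * spacing_y)
Area per tree = 5.9 m * 4.3 m = 25.37 m^2
TPH = 10000 / 25.37 = 394 trees/ha

394


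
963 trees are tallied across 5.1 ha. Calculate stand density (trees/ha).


Formula: Stand Density = N_trees / Area_ha
Density = 963 trees / 5.1 ha
Density = 189 trees/ha

189


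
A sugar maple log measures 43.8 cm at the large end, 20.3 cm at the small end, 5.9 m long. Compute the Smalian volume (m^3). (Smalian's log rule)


Smalian: V = (A1 + A2)/2 * L,  A = pi*(D/200)^2
A1 = pi*(43.8/200)^2 = 0.150674 m^2
A2 = pi*(20.3/200)^2 = 0.032365 m^2
V = (0.150674+0.032365)/2*5.9 = 0.54 m^3

0.54


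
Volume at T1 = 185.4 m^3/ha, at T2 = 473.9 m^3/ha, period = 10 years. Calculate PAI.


Formula: PAI = (V_T2 - V_T1) / (T2 - T1)
Volume increment = 473.9 - 185.4 = 288.5 m^3/ha
PAI = 288.5 / 10 = 28.85 m^3/ha/year

28.85


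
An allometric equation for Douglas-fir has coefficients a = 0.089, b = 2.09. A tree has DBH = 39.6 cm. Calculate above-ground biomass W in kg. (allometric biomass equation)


Formula: W = a * DBH^b  (allometric power law)
DBH^b = 39.6^2.09 = 2183.6495
W = 0.089 * 2183.6495 = 194.3 kg

194.3


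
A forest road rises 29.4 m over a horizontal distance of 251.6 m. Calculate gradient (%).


Formula: Gradient = rise / run * 100
Gradient = 29.4 / 251.6 * 100 = 11.7%

11.7


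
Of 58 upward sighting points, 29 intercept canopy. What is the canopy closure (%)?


Formula: Canopy closure = covered points / total points * 100
Closure = 29 / 58 * 100
Closure = 0.5 * 100 = 50.0%

50.0


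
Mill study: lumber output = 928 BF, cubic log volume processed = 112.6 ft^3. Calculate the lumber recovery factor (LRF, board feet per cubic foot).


Formula: LRF = Lumber Output (BF) / Log Input (ft^3)
LRF = 928 BF / 112.6 ft^3
LRF = 8.24 BF/ft^3

8.24


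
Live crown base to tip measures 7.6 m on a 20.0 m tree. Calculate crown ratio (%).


Formula: Crown Ratio = (Crown Length / Total Height) * 100
CR = (7.6 m / 20.0 m) * 100
CR = 0.38 * 100 = 38.0%

38.0


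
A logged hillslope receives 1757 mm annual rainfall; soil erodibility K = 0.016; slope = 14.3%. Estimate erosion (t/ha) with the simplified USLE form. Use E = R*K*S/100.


Formula: E = R * K * S / 100  (simplified USLE)
R * K = 1757 * 0.016 = 28.112
E = 28.112 * 14.3 / 100 = 4.02 t/ha

4.02


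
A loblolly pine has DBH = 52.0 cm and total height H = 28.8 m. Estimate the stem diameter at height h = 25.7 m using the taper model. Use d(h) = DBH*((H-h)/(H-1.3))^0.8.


Taper: d(h) = DBH * ((H - h) / (H - 1.3))^0.8
Numerator = H - h = 28.8 - 25.7 = 3.1 m
Denominator = H - 1.3 = 28.8 - 1.3 = 27.5 m
Ratio = 3.1 / 27.5 = 0.11273
d = 52.0 * 0.11273^0.8 = 9.1 cm

9.1


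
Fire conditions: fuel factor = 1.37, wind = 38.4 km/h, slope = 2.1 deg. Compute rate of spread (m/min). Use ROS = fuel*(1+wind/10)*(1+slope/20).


Formula: ROS = fuel * (1 + wind/10) * (1 + slope/20)
Wind factor = 1 + 38.4/10 = 4.84
Slope factor = 1 + 2.1/20 = 1.105
ROS = 1.37 * 4.84 * 1.105 = 7.33 m/min

7.33


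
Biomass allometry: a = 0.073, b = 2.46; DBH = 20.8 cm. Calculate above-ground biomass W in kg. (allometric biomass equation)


Formula: W = a * DBH^b  (allometric power law)
DBH^b = 20.8^2.46 = 1747.5749
W = 0.073 * 1747.5749 = 127.6 kg

127.6


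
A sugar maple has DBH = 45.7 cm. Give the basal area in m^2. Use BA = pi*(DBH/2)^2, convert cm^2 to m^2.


Formula: BA = pi * (DBH/2)^2 / 10000  (cm^2 to m^2)
Radius = DBH/2 = 45.7/2 = 22.85 cm
BA = pi * 22.85^2 / 10000
   = 1640.2962 cm^2 / 10000
   = 0.164 m^2

0.164


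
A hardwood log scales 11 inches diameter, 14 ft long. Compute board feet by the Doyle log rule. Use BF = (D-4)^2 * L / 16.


Doyle: BF = (D - 4)^2 * L / 16
Adjusted diameter = 11 - 4 = 7 in
(D-4)^2 = 7^2 = 49
BF = 49 * 14 / 16 = 43 BF

43


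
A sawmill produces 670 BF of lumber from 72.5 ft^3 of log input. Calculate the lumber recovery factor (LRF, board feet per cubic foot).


Formula: LRF = Lumber Output (BF) / Log Input (ft^3)
LRF = 670 BF / 72.5 ft^3
LRF = 9.24 BF/ft^3

9.24


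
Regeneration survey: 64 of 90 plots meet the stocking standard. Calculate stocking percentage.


Formula: Stocking % = stocked plots / total plots * 100
Stocking = 64 / 90 * 100
Stocking = 0.7111 * 100 = 71.1%

71.1


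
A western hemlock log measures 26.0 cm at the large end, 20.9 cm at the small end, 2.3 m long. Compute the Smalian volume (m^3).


Smalian: V = (A1 + A2)/2 * L,  A = pi*(D/200)^2
A1 = pi*(26.0/200)^2 = 0.053093 m^2
A2 = pi*(20.9/200)^2 = 0.034307 m^2
V = (0.053093+0.034307)/2*2.3 = 0.1005 m^3

0.1005


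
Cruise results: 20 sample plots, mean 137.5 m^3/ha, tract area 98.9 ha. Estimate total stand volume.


Formula: Total Volume = Mean Volume per ha * Total Area
Total Volume = 137.5 m^3/ha * 98.9 ha
Total Volume = 13599 m^3

13599


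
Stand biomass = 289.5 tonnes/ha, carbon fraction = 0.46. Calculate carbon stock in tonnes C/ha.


Formula: Carbon Stock = Biomass * Carbon Fraction
C = 289.5 t/ha * 0.46
C = 133.2 t C/ha

133.2


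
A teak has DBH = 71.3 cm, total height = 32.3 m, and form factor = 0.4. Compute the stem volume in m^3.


Formula: V = pi * (DBH/200)^2 * H * ff
Radius = DBH/200 = 71.3/200 = 0.3565 m
Radius^2 = 0.3565^2 = 0.12709225 m^2
V = pi * 0.12709225 * 32.3 * 0.4
V = 5.159 m^3

5.159


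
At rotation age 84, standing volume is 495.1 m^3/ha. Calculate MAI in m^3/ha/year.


Formula: MAI = Total Volume / Stand Age
MAI = 495.1 m^3/ha / 84 years
MAI = 5.89 m^3/ha/year

5.89


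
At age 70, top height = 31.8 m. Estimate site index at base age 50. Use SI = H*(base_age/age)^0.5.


Formula: SI = H_dom * (base_age / age)^0.5
Age ratio = 50 / 70 = 0.71429
sqrt(age_ratio) = 0.84515
SI = 31.8 * 0.84515 = 26.9 m

26.9


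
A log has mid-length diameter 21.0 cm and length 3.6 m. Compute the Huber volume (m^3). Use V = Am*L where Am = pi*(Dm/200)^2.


Huber: V = Am * L,  Am = pi*(Dm/200)^2
Am = pi*(21.0/200)^2 = 0.034636 m^2
V = 0.034636*3.6 = 0.1247 m^3

0.1247


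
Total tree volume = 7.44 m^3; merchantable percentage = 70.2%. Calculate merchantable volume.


Formula: MV = V_total * (merchantable_pct / 100)
Merchantable fraction = 70.2% / 100 = 0.702
MV = 7.44 m^3 * 0.702 = 5.223 m^3

5.223


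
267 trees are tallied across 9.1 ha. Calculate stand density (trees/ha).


Formula: Stand Density = N_trees / Area_ha
Density = 267 trees / 9.1 ha
Density = 29 trees/ha

29


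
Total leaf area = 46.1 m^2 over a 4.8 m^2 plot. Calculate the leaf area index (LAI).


Formula: LAI = total leaf area / ground area  (dimensionless)
LAI = 46.1 m^2 / 4.8 m^2
LAI = 9.6

9.6


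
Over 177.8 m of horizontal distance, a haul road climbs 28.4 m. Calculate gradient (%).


Formula: Gradient = rise / run * 100
Gradient = 28.4 / 177.8 * 100 = 16.0%

16.0


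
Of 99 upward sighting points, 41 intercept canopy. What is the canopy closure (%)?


Formula: Canopy closure = covered points / total points * 100
Closure = 41 / 99 * 100
Closure = 0.4141 * 100 = 41.4%

41.4


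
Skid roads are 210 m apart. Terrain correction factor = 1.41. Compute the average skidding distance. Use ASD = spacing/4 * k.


Formula: ASD = (spacing / 4) * correction
Uncorrected distance = spacing / 4 = 210 / 4 = 52.5 m
ASD = 52.5 * 1.41 = 74 m

74


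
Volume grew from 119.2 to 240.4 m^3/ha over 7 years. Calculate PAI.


Formula: PAI = (V_T2 - V_T1) / (T2 - T1)
Volume increment = 240.4 - 119.2 = 121.2 m^3/ha
PAI = 121.2 / 7 = 17.31 m^3/ha/year

17.31


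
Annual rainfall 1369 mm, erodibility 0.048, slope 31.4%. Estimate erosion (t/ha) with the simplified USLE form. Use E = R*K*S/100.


Formula: E = R * K * S / 100  (simplified USLE)
R * K = 1369 * 0.048 = 65.712
E = 65.712 * 31.4 / 100 = 20.63 t/ha

20.63


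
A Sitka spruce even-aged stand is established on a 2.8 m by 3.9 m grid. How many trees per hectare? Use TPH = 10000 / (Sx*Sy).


Formula: TPH = 10000 m^2/ha / (spacing_x * spacing_y)
Area per tree = 2.8 m * 3.9 m = 10.92 m^2
TPH = 10000 / 10.92 = 916 trees/ha

916


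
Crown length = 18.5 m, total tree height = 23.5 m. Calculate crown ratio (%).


Formula: Crown Ratio = (Crown Length / Total Height) * 100
CR = (18.5 m / 23.5 m) * 100
CR = 0.7872 * 100 = 78.7%

78.7


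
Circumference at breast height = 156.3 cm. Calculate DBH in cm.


Formula: DBH = C / pi
DBH = 156.3 / pi
pi = 3.14159...
DBH = 49.8 cm

49.8


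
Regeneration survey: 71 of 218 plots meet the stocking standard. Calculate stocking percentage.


Formula: Stocking % = stocked plots / total plots * 100
Stocking = 71 / 218 * 100
Stocking = 0.3257 * 100 = 32.6%

32.6


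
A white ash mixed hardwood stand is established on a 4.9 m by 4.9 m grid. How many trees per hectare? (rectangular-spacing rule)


Formula: TPH = 10000 m^2/ha / (spacing_x * spacing_y)
Area per tree = 4.9 m * 4.9 m = 24.01 m^2
TPH = 10000 / 24.01 = 416 trees/ha

416


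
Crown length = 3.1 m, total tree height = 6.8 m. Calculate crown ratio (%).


Formula: Crown Ratio = (Crown Length / Total Height) * 100
CR = (3.1 m / 6.8 m) * 100
CR = 0.4559 * 100 = 45.6%

45.6


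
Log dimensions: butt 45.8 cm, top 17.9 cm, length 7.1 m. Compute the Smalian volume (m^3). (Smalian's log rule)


Smalian: V = (A1 + A2)/2 * L,  A = pi*(D/200)^2
A1 = pi*(45.8/200)^2 = 0.164748 m^2
A2 = pi*(17.9/200)^2 = 0.025165 m^2
V = (0.164748+0.025165)/2*7.1 = 0.6742 m^3

0.6742


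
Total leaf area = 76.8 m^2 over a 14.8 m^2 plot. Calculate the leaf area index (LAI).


Formula: LAI = total leaf area / ground area  (dimensionless)
LAI = 76.8 m^2 / 14.8 m^2
LAI = 5.19

5.19


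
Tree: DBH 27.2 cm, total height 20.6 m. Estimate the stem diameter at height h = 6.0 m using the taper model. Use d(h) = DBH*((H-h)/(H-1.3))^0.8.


Taper: d(h) = DBH * ((H - h) / (H - 1.3))^0.8
Numerator = H - h = 20.6 - 6.0 = 14.6 m
Denominator = H - 1.3 = 20.6 - 1.3 = 19.3 m
Ratio = 14.6 / 19.3 = 0.75648
d = 27.2 * 0.75648^0.8 = 21.8 cm

21.8


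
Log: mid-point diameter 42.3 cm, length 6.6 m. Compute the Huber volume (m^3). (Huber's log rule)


Huber: V = Am * L,  Am = pi*(Dm/200)^2
Am = pi*(42.3/200)^2 = 0.140531 m^2
V = 0.140531*6.6 = 0.9275 m^3

0.9275


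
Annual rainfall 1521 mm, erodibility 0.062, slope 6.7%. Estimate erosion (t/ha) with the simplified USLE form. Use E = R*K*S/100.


Formula: E = R * K * S / 100  (simplified USLE)
R * K = 1521 * 0.062 = 94.302
E = 94.302 * 6.7 / 100 = 6.32 t/ha

6.32


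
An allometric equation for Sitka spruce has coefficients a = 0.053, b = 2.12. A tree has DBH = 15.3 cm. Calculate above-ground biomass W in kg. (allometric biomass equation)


Formula: W = a * DBH^b  (allometric power law)
DBH^b = 15.3^2.12 = 324.7475
W = 0.053 * 324.7475 = 17.2 kg

17.2


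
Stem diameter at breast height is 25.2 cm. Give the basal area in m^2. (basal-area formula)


Formula: BA = pi * (DBH/2)^2 / 10000  (cm^2 to m^2)
Radius = DBH/2 = 25.2/2 = 12.6 cm
BA = pi * 12.6^2 / 10000
   = 498.7592 cm^2 / 10000
   = 0.0499 m^2

0.0499


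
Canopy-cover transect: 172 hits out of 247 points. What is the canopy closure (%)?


Formula: Canopy closure = covered points / total points * 100
Closure = 172 / 247 * 100
Closure = 0.6964 * 100 = 69.6%

69.6


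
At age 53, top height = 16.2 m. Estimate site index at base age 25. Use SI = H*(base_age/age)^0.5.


Formula: SI = H_dom * (base_age / age)^0.5
Age ratio = 25 / 53 = 0.4717
sqrt(age_ratio) = 0.6868
SI = 16.2 * 0.6868 = 11.1 m

11.1


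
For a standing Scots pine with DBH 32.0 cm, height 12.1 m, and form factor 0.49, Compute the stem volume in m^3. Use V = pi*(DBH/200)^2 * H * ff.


Formula: V = pi * (DBH/200)^2 * H * ff
Radius = DBH/200 = 32.0/200 = 0.16 m
Radius^2 = 0.16^2 = 0.0256 m^2
V = pi * 0.0256 * 12.1 * 0.49
V = 0.477 m^3

0.477


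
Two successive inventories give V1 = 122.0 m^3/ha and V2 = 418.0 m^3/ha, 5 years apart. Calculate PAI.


Formula: PAI = (V_T2 - V_T1) / (T2 - T1)
Volume increment = 418.0 - 122.0 = 296.0 m^3/ha
PAI = 296.0 / 5 = 59.2 m^3/ha/year

59.2


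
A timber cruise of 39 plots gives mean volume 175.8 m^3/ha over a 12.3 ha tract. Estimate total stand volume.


Formula: Total Volume = Mean Volume per ha * Total Area
Total Volume = 175.8 m^3/ha * 12.3 ha
Total Volume = 2162 m^3

2162


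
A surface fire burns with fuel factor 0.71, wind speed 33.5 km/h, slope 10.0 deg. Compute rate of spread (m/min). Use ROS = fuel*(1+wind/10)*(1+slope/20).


Formula: ROS = fuel * (1 + wind/10) * (1 + slope/20)
Wind factor = 1 + 33.5/10 = 4.35
Slope factor = 1 + 10.0/20 = 1.5
ROS = 0.71 * 4.35 * 1.5 = 4.63 m/min

4.63


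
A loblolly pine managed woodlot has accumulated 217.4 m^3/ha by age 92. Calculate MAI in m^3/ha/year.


Formula: MAI = Total Volume / Stand Age
MAI = 217.4 m^3/ha / 92 years
MAI = 2.36 m^3/ha/year

2.36


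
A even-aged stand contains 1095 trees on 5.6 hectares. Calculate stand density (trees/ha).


Formula: Stand Density = N_trees / Area_ha
Density = 1095 trees / 5.6 ha
Density = 196 trees/ha

196


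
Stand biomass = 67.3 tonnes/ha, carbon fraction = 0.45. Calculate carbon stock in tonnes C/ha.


Formula: Carbon Stock = Biomass * Carbon Fraction
C = 67.3 t/ha * 0.45
C = 30.3 t C/ha

30.3


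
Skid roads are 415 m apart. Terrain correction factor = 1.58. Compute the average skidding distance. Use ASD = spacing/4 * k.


Formula: ASD = (spacing / 4) * correction
Uncorrected distance = spacing / 4 = 415 / 4 = 103.75 m
ASD = 103.75 * 1.58 = 164 m

164


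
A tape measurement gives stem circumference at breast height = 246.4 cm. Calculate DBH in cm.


Formula: DBH = C / pi
DBH = 246.4 / pi
pi = 3.14159...
DBH = 78.4 cm

78.4


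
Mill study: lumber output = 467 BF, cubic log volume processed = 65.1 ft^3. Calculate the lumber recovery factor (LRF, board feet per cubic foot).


Formula: LRF = Lumber Output (BF) / Log Input (ft^3)
LRF = 467 BF / 65.1 ft^3
LRF = 7.17 BF/ft^3

7.17


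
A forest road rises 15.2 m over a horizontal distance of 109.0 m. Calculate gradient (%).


Formula: Gradient = rise / run * 100
Gradient = 15.2 / 109.0 * 100 = 13.9%

13.9


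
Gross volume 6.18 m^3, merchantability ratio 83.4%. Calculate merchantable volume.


Formula: MV = V_total * (merchantable_pct / 100)
Merchantable fraction = 83.4% / 100 = 0.834
MV = 6.18 m^3 * 0.834 = 5.154 m^3

5.154


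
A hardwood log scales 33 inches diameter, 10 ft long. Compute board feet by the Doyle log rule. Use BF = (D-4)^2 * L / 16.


Doyle: BF = (D - 4)^2 * L / 16
Adjusted diameter = 33 - 4 = 29 in
(D-4)^2 = 29^2 = 841
BF = 841 * 10 / 16 = 526 BF

526


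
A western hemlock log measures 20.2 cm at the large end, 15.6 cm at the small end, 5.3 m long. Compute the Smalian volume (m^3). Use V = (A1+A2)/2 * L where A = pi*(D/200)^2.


Smalian: V = (A1 + A2)/2 * L,  A = pi*(D/200)^2
A1 = pi*(20.2/200)^2 = 0.032047 m^2
A2 = pi*(15.6/200)^2 = 0.019113 m^2
V = (0.032047+0.019113)/2*5.3 = 0.1356 m^3

0.1356


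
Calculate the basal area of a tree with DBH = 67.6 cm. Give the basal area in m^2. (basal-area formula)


Formula: BA = pi * (DBH/2)^2 / 10000  (cm^2 to m^2)
Radius = DBH/2 = 67.6/2 = 33.8 cm
BA = pi * 33.8^2 / 10000
   = 3589.0811 cm^2 / 10000
   = 0.3589 m^2

0.3589


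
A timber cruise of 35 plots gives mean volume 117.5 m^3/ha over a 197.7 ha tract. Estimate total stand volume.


Formula: Total Volume = Mean Volume per ha * Total Area
Total Volume = 117.5 m^3/ha * 197.7 ha
Total Volume = 23230 m^3

23230


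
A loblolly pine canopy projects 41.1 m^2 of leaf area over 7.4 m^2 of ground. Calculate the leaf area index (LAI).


Formula: LAI = total leaf area / ground area  (dimensionless)
LAI = 41.1 m^2 / 7.4 m^2
LAI = 5.55

5.55


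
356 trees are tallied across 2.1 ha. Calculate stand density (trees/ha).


Formula: Stand Density = N_trees / Area_ha
Density = 356 trees / 2.1 ha
Density = 170 trees/ha

170


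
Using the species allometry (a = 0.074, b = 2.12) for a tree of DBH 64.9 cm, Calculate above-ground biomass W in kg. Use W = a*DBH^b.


Formula: W = a * DBH^b  (allometric power law)
DBH^b = 64.9^2.12 = 6949.5832
W = 0.074 * 6949.5832 = 514.3 kg

514.3


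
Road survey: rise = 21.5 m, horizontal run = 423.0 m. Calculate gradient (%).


Formula: Gradient = rise / run * 100
Gradient = 21.5 / 423.0 * 100 = 5.1%

5.1


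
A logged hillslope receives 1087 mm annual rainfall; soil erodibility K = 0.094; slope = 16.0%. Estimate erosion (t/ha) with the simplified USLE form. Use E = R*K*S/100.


Formula: E = R * K * S / 100  (simplified USLE)
R * K = 1087 * 0.094 = 102.178
E = 102.178 * 16.0 / 100 = 16.35 t/ha

16.35


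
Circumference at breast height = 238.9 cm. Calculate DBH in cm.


Formula: DBH = C / pi
DBH = 238.9 / pi
pi = 3.14159...
DBH = 76.0 cm

76.0


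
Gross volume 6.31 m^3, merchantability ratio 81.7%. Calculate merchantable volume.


Formula: MV = V_total * (merchantable_pct / 100)
Merchantable fraction = 81.7% / 100 = 0.817
MV = 6.31 m^3 * 0.817 = 5.155 m^3

5.155


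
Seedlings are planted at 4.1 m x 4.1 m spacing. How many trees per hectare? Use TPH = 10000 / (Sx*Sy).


Formula: TPH = 10000 m^2/ha / (spacing_x * spacing_y)
Area per tree = 4.1 m * 4.1 m = 16.81 m^2
TPH = 10000 / 16.81 = 595 trees/ha

595


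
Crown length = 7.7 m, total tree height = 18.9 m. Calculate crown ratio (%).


Formula: Crown Ratio = (Crown Length / Total Height) * 100
CR = (7.7 m / 18.9 m) * 100
CR = 0.4074 * 100 = 40.7%

40.7


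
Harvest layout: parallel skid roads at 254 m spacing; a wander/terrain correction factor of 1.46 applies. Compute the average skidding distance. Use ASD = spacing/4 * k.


Formula: ASD = (spacing / 4) * correction
Uncorrected distance = spacing / 4 = 254 / 4 = 63.5 m
ASD = 63.5 * 1.46 = 93 m

93


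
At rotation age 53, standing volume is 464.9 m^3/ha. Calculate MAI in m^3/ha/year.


Formula: MAI = Total Volume / Stand Age
MAI = 464.9 m^3/ha / 53 years
MAI = 8.77 m^3/ha/year

8.77


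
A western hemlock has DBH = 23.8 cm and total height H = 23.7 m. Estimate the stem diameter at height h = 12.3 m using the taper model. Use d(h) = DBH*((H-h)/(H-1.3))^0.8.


Taper: d(h) = DBH * ((H - h) / (H - 1.3))^0.8
Numerator = H - h = 23.7 - 12.3 = 11.4 m
Denominator = H - 1.3 = 23.7 - 1.3 = 22.4 m
Ratio = 11.4 / 22.4 = 0.50893
d = 23.8 * 0.50893^0.8 = 13.9 cm

13.9


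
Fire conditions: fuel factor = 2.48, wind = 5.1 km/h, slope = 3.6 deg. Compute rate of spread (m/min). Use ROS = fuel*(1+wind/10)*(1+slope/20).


Formula: ROS = fuel * (1 + wind/10) * (1 + slope/20)
Wind factor = 1 + 5.1/10 = 1.51
Slope factor = 1 + 3.6/20 = 1.18
ROS = 2.48 * 1.51 * 1.18 = 4.42 m/min

4.42


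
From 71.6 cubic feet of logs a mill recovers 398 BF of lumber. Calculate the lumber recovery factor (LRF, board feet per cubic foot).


Formula: LRF = Lumber Output (BF) / Log Input (ft^3)
LRF = 398 BF / 71.6 ft^3
LRF = 5.56 BF/ft^3

5.56


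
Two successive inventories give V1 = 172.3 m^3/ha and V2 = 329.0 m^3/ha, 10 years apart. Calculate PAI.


Formula: PAI = (V_T2 - V_T1) / (T2 - T1)
Volume increment = 329.0 - 172.3 = 156.7 m^3/ha
PAI = 156.7 / 10 = 15.67 m^3/ha/year

15.67


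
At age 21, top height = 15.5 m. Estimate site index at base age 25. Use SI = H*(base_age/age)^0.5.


Formula: SI = H_dom * (base_age / age)^0.5
Age ratio = 25 / 21 = 1.19048
sqrt(age_ratio) = 1.09109
SI = 15.5 * 1.09109 = 16.9 m

16.9


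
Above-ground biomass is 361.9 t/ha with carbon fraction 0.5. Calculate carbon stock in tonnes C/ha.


Formula: Carbon Stock = Biomass * Carbon Fraction
C = 361.9 t/ha * 0.5
C = 181.0 t C/ha

181.0


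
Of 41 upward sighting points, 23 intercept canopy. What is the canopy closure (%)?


Formula: Canopy closure = covered points / total points * 100
Closure = 23 / 41 * 100
Closure = 0.561 * 100 = 56.1%

56.1


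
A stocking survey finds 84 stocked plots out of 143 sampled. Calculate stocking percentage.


Formula: Stocking % = stocked plots / total plots * 100
Stocking = 84 / 143 * 100
Stocking = 0.5874 * 100 = 58.7%

58.7


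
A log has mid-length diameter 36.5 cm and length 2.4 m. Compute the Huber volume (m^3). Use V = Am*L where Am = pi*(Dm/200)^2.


Huber: V = Am * L,  Am = pi*(Dm/200)^2
Am = pi*(36.5/200)^2 = 0.104635 m^2
V = 0.104635*2.4 = 0.2511 m^3

0.2511


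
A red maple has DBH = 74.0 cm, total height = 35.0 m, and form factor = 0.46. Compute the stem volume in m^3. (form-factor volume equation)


Formula: V = pi * (DBH/200)^2 * H * ff
Radius = DBH/200 = 74.0/200 = 0.37 m
Radius^2 = 0.37^2 = 0.1369 m^2
V = pi * 0.1369 * 35.0 * 0.46
V = 6.924 m^3

6.924


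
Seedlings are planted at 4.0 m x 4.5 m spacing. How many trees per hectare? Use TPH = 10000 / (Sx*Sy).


Formula: TPH = 10000 m^2/ha / (spacing_x * spacing_y)
Area per tree = 4.0 m * 4.5 m = 18.0 m^2
TPH = 10000 / 18.0 = 556 trees/ha

556


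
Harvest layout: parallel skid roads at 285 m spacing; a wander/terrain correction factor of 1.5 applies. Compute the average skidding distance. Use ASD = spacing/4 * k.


Formula: ASD = (spacing / 4) * correction
Uncorrected distance = spacing / 4 = 285 / 4 = 71.25 m
ASD = 71.25 * 1.5 = 107 m

107


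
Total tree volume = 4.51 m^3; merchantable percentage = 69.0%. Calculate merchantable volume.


Formula: MV = V_total * (merchantable_pct / 100)
Merchantable fraction = 69.0% / 100 = 0.69
MV = 4.51 m^3 * 0.69 = 3.112 m^3

3.112


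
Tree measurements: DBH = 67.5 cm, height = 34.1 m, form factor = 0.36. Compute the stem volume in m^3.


Formula: V = pi * (DBH/200)^2 * H * ff
Radius = DBH/200 = 67.5/200 = 0.3375 m
Radius^2 = 0.3375^2 = 0.11390625 m^2
V = pi * 0.11390625 * 34.1 * 0.36
V = 4.393 m^3

4.393


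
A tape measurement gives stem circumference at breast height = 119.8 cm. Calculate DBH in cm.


Formula: DBH = C / pi
DBH = 119.8 / pi
pi = 3.14159...
DBH = 38.1 cm

38.1


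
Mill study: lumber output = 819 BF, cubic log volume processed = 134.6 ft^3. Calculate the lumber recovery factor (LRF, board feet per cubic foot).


Formula: LRF = Lumber Output (BF) / Log Input (ft^3)
LRF = 819 BF / 134.6 ft^3
LRF = 6.08 BF/ft^3

6.08


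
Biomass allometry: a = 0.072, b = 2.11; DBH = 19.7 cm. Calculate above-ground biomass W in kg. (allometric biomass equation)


Formula: W = a * DBH^b  (allometric power law)
DBH^b = 19.7^2.11 = 538.6712
W = 0.072 * 538.6712 = 38.8 kg

38.8


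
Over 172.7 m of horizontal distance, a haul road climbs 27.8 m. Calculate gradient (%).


Formula: Gradient = rise / run * 100
Gradient = 27.8 / 172.7 * 100 = 16.1%

16.1


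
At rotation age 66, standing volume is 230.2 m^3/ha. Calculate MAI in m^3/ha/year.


Formula: MAI = Total Volume / Stand Age
MAI = 230.2 m^3/ha / 66 years
MAI = 3.49 m^3/ha/year

3.49


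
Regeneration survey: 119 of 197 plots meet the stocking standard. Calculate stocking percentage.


Formula: Stocking % = stocked plots / total plots * 100
Stocking = 119 / 197 * 100
Stocking = 0.6041 * 100 = 60.4%

60.4


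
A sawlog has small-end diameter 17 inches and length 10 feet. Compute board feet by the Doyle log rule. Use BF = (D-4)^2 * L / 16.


Doyle: BF = (D - 4)^2 * L / 16
Adjusted diameter = 17 - 4 = 13 in
(D-4)^2 = 13^2 = 169
BF = 169 * 10 / 16 = 106 BF

106


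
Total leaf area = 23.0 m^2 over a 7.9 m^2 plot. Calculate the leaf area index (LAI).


Formula: LAI = total leaf area / ground area  (dimensionless)
LAI = 23.0 m^2 / 7.9 m^2
LAI = 2.91

2.91


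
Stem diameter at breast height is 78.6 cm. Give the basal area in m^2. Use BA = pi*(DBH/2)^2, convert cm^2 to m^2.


Formula: BA = pi * (DBH/2)^2 / 10000  (cm^2 to m^2)
Radius = DBH/2 = 78.6/2 = 39.3 cm
BA = pi * 39.3^2 / 10000
   = 4852.1584 cm^2 / 10000
   = 0.4852 m^2

0.4852


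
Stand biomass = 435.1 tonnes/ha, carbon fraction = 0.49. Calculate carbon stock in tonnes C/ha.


Formula: Carbon Stock = Biomass * Carbon Fraction
C = 435.1 t/ha * 0.49
C = 213.2 t C/ha

213.2


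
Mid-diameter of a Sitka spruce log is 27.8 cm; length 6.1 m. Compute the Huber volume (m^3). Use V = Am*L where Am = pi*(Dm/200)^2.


Huber: V = Am * L,  Am = pi*(Dm/200)^2
Am = pi*(27.8/200)^2 = 0.060699 m^2
V = 0.060699*6.1 = 0.3703 m^3

0.3703


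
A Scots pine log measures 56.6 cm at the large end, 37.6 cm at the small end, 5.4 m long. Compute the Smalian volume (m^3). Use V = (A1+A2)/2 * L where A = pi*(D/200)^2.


Smalian: V = (A1 + A2)/2 * L,  A = pi*(D/200)^2
A1 = pi*(56.6/200)^2 = 0.251607 m^2
A2 = pi*(37.6/200)^2 = 0.111036 m^2
V = (0.251607+0.111036)/2*5.4 = 0.9791 m^3

0.9791


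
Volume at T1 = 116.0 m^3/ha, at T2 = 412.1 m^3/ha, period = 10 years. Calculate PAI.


Formula: PAI = (V_T2 - V_T1) / (T2 - T1)
Volume increment = 412.1 - 116.0 = 296.1 m^3/ha
PAI = 296.1 / 10 = 29.61 m^3/ha/year

29.61


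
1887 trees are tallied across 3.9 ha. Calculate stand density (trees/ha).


Formula: Stand Density = N_trees / Area_ha
Density = 1887 trees / 3.9 ha
Density = 484 trees/ha

484


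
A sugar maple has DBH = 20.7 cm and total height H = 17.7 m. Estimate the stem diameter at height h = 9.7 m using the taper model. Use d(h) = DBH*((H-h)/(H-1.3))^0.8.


Taper: d(h) = DBH * ((H - h) / (H - 1.3))^0.8
Numerator = H - h = 17.7 - 9.7 = 8.0 m
Denominator = H - 1.3 = 17.7 - 1.3 = 16.4 m
Ratio = 8.0 / 16.4 = 0.4878
d = 20.7 * 0.4878^0.8 = 11.7 cm

11.7


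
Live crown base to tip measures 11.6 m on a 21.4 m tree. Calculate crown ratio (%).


Formula: Crown Ratio = (Crown Length / Total Height) * 100
CR = (11.6 m / 21.4 m) * 100
CR = 0.5421 * 100 = 54.2%

54.2


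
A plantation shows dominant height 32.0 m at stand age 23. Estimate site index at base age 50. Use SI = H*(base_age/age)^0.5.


Formula: SI = H_dom * (base_age / age)^0.5
Age ratio = 50 / 23 = 2.17391
sqrt(age_ratio) = 1.47442
SI = 32.0 * 1.47442 = 47.2 m

47.2


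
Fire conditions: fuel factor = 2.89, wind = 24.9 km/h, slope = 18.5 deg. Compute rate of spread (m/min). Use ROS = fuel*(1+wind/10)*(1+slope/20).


Formula: ROS = fuel * (1 + wind/10) * (1 + slope/20)
Wind factor = 1 + 24.9/10 = 3.49
Slope factor = 1 + 18.5/20 = 1.925
ROS = 2.89 * 3.49 * 1.925 = 19.42 m/min

19.42


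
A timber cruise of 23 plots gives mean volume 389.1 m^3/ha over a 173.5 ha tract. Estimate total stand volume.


Formula: Total Volume = Mean Volume per ha * Total Area
Total Volume = 389.1 m^3/ha * 173.5 ha
Total Volume = 67509 m^3

67509


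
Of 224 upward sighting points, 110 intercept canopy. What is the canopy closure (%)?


Formula: Canopy closure = covered points / total points * 100
Closure = 110 / 224 * 100
Closure = 0.4911 * 100 = 49.1%

49.1


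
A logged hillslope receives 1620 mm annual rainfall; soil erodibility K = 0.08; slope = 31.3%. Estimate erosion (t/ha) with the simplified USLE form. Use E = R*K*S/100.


Formula: E = R * K * S / 100  (simplified USLE)
R * K = 1620 * 0.08 = 129.6
E = 129.6 * 31.3 / 100 = 40.56 t/ha

40.56


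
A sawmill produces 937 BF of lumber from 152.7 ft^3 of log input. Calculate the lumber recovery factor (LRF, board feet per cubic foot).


Formula: LRF = Lumber Output (BF) / Log Input (ft^3)
LRF = 937 BF / 152.7 ft^3
LRF = 6.14 BF/ft^3

6.14


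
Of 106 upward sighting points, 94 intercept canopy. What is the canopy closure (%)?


Formula: Canopy closure = covered points / total points * 100
Closure = 94 / 106 * 100
Closure = 0.8868 * 100 = 88.7%

88.7


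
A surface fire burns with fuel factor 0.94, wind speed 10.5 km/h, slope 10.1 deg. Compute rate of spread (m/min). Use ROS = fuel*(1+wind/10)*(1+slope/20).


Formula: ROS = fuel * (1 + wind/10) * (1 + slope/20)
Wind factor = 1 + 10.5/10 = 2.05
Slope factor = 1 + 10.1/20 = 1.505
ROS = 0.94 * 2.05 * 1.505 = 2.9 m/min

2.9


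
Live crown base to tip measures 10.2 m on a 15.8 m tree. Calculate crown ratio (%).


Formula: Crown Ratio = (Crown Length / Total Height) * 100
CR = (10.2 m / 15.8 m) * 100
CR = 0.6456 * 100 = 64.6%

64.6


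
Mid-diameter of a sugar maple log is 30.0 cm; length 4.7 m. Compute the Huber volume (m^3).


Huber: V = Am * L,  Am = pi*(Dm/200)^2
Am = pi*(30.0/200)^2 = 0.070686 m^2
V = 0.070686*4.7 = 0.3322 m^3

0.3322


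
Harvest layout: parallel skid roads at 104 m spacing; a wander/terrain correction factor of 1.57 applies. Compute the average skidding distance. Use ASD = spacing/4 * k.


Formula: ASD = (spacing / 4) * correction
Uncorrected distance = spacing / 4 = 104 / 4 = 26 m
ASD = 26 * 1.57 = 41 m

41


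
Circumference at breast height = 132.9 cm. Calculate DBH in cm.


Formula: DBH = C / pi
DBH = 132.9 / pi
pi = 3.14159...
DBH = 42.3 cm

42.3


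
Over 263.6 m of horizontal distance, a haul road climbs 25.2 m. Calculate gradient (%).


Formula: Gradient = rise / run * 100
Gradient = 25.2 / 263.6 * 100 = 9.6%

9.6


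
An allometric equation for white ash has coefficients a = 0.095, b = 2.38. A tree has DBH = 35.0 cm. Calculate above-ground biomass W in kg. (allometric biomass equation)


Formula: W = a * DBH^b  (allometric power law)
DBH^b = 35.0^2.38 = 4730.2266
W = 0.095 * 4730.2266 = 449.4 kg

449.4


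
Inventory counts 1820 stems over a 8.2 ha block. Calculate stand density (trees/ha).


Formula: Stand Density = N_trees / Area_ha
Density = 1820 trees / 8.2 ha
Density = 222 trees/ha

222


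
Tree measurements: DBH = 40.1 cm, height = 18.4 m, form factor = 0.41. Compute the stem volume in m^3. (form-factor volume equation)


Formula: V = pi * (DBH/200)^2 * H * ff
Radius = DBH/200 = 40.1/200 = 0.2005 m
Radius^2 = 0.2005^2 = 0.04020025 m^2
V = pi * 0.04020025 * 18.4 * 0.41
V = 0.953 m^3

0.953


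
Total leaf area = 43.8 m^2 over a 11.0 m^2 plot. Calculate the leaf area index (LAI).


Formula: LAI = total leaf area / ground area  (dimensionless)
LAI = 43.8 m^2 / 11.0 m^2
LAI = 3.98

3.98


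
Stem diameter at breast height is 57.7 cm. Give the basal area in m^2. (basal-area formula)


Formula: BA = pi * (DBH/2)^2 / 10000  (cm^2 to m^2)
Radius = DBH/2 = 57.7/2 = 28.85 cm
BA = pi * 28.85^2 / 10000
   = 2614.8183 cm^2 / 10000
   = 0.2615 m^2

0.2615


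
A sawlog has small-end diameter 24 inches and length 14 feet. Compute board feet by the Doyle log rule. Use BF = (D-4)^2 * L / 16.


Doyle: BF = (D - 4)^2 * L / 16
Adjusted diameter = 24 - 4 = 20 in
(D-4)^2 = 20^2 = 400
BF = 400 * 14 / 16 = 350 BF

350


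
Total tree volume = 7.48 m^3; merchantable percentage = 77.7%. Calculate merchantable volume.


Formula: MV = V_total * (merchantable_pct / 100)
Merchantable fraction = 77.7% / 100 = 0.777
MV = 7.48 m^3 * 0.777 = 5.812 m^3

5.812


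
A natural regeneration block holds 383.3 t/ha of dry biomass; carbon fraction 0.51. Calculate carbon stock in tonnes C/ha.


Formula: Carbon Stock = Biomass * Carbon Fraction
C = 383.3 t/ha * 0.51
C = 195.5 t C/ha

195.5


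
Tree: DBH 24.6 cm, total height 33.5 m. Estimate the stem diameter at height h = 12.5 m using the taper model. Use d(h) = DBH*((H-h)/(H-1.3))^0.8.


Taper: d(h) = DBH * ((H - h) / (H - 1.3))^0.8
Numerator = H - h = 33.5 - 12.5 = 21.0 m
Denominator = H - 1.3 = 33.5 - 1.3 = 32.2 m
Ratio = 21.0 / 32.2 = 0.65217
d = 24.6 * 0.65217^0.8 = 17.5 cm

17.5


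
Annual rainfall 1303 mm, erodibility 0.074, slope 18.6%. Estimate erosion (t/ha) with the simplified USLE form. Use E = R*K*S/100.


Formula: E = R * K * S / 100  (simplified USLE)
R * K = 1303 * 0.074 = 96.422
E = 96.422 * 18.6 / 100 = 17.93 t/ha

17.93


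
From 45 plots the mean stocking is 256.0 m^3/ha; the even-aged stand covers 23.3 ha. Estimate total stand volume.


Formula: Total Volume = Mean Volume per ha * Total Area
Total Volume = 256.0 m^3/ha * 23.3 ha
Total Volume = 5965 m^3

5965


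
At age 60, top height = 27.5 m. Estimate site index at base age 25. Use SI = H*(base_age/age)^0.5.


Formula: SI = H_dom * (base_age / age)^0.5
Age ratio = 25 / 60 = 0.41667
sqrt(age_ratio) = 0.6455
SI = 27.5 * 0.6455 = 17.8 m

17.8


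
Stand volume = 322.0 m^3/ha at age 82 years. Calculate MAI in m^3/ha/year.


Formula: MAI = Total Volume / Stand Age
MAI = 322.0 m^3/ha / 82 years
MAI = 3.93 m^3/ha/year

3.93


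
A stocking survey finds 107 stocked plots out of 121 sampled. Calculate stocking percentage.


Formula: Stocking % = stocked plots / total plots * 100
Stocking = 107 / 121 * 100
Stocking = 0.8843 * 100 = 88.4%

88.4


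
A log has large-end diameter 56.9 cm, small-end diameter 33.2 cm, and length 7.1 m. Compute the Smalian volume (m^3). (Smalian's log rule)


Smalian: V = (A1 + A2)/2 * L,  A = pi*(D/200)^2
A1 = pi*(56.9/200)^2 = 0.254281 m^2
A2 = pi*(33.2/200)^2 = 0.08657 m^2
V = (0.254281+0.08657)/2*7.1 = 1.21 m^3

1.21


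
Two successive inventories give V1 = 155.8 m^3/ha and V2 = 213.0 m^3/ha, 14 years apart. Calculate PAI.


Formula: PAI = (V_T2 - V_T1) / (T2 - T1)
Volume increment = 213.0 - 155.8 = 57.2 m^3/ha
PAI = 57.2 / 14 = 4.09 m^3/ha/year

4.09


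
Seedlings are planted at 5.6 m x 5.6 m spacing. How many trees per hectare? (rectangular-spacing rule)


Formula: TPH = 10000 m^2/ha / (spacing_x * spacing_y)
Area per tree = 5.6 m * 5.6 m = 31.36 m^2
TPH = 10000 / 31.36 = 319 trees/ha

319


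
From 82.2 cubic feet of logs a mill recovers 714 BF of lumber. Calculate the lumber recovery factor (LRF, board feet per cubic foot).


Formula: LRF = Lumber Output (BF) / Log Input (ft^3)
LRF = 714 BF / 82.2 ft^3
LRF = 8.69 BF/ft^3

8.69


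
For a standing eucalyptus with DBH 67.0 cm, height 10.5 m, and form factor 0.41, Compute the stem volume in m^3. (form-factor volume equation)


Formula: V = pi * (DBH/200)^2 * H * ff
Radius = DBH/200 = 67.0/200 = 0.335 m
Radius^2 = 0.335^2 = 0.112225 m^2
V = pi * 0.112225 * 10.5 * 0.41
V = 1.518 m^3

1.518
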